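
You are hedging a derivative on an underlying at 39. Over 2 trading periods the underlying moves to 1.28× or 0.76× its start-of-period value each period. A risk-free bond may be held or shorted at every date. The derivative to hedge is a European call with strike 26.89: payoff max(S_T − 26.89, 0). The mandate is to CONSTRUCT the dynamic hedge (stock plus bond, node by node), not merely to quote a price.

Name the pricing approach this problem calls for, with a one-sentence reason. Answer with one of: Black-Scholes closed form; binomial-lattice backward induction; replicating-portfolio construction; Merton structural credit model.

Key observation: the mandate to exhibit the hedge at every date and state singles out the replicating-portfolio construction on the 2-period tree with factors 1.28 and 0.76 from 39.

framework: replicating-portfolio construction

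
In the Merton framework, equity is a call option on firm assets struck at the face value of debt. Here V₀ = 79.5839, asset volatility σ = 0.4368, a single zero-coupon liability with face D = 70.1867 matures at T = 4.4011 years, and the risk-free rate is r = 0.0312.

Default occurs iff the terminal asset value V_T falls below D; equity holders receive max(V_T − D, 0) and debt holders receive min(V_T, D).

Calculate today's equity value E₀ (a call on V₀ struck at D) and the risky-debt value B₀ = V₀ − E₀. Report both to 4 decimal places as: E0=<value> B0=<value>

Work the structural quantities from V₀ = 79.5839 against face 70.1867:
d₁ = [ln(V₀/D) + (r + σ²/2)T] / (σ√T)
   = [ln(79.5839/70.1867) + (0.0312 + 0.5·0.4368²)·4.4011] / (0.4368·√4.4011)
   = [0.125653 + 0.557167] / 0.916354 = 0.745148
d₂ = d₁ − σ√T = 0.745148 − 0.916354 = -0.171206
N(d₁) = 0.771909,  N(d₂) = 0.432031,  e^(−rT) = 0.871696
E₀ = V₀·N(d₁) − D·e^(−rT)·N(d₂)
   = 79.5839·0.771909 − 70.1867·0.871696·0.432031 = 34.999228
B₀ = V₀ − E₀ = 79.5839 − 34.999228 = 44.584672

E0=34.9992 B0=44.5847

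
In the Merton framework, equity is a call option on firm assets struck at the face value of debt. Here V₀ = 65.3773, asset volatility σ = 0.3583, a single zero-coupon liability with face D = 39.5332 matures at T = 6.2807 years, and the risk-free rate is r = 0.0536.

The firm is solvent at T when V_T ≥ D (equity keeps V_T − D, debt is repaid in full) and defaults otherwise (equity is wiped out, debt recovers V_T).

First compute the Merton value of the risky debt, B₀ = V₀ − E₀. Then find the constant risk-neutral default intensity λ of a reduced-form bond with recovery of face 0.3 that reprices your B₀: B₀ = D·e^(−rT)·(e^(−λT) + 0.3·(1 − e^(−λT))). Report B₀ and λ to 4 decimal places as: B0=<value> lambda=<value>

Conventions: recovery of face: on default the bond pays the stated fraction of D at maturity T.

B0=24.8211 lambda=0.0302

Equity is a call on the firm's assets struck at D = 39.5332:
d₁ = [ln(V₀/D) + (r + σ²/2)T] / (σ√T)
   = [ln(65.3773/39.5332) + (0.0536 + 0.5·0.3583²)·6.2807] / (0.3583·√6.2807)
   = [0.503034 + 0.739800] / 0.897947 = 1.384084
d₂ = d₁ − σ√T = 1.384084 − 0.897947 = 0.486137
N(d₁) = 0.916834,  N(d₂) = 0.686565,  e^(−rT) = 0.714162
E₀ = V₀·N(d₁) − D·e^(−rT)·N(d₂)
   = 65.3773·0.916834 − 39.5332·0.714162·0.686565 = 40.556247
B₀ = V₀ − E₀ = 65.3773 − 40.556247 = 24.821053
e^(−λT) = (B₀·e^(rT)/D − 0.3)/(1 − 0.3) = (24.8211·1.400243/39.5332 − 0.3)/0.7 = 0.82735531
λ = −ln(0.82735531)/6.2807 = 0.030175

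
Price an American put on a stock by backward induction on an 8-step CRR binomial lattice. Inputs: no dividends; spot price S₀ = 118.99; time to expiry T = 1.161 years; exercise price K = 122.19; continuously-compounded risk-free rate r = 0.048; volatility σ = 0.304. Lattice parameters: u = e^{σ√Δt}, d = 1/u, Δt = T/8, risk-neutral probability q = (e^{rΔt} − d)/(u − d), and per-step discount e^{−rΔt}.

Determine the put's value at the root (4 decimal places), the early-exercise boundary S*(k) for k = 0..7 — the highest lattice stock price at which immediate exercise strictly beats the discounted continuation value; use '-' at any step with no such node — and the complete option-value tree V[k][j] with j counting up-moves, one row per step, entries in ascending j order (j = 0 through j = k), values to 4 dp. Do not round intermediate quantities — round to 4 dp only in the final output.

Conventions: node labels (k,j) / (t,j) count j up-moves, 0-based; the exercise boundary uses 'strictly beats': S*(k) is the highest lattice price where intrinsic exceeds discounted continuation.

params: Δt=0.14513 u=1.12278 d=0.89064 q=0.50119 e^(-rΔt)=0.99306
t_8 payoffs: 75.0764 62.7967 47.3164 27.8014 3.2000 0.0000 0.0000 0.0000 0.0000
t_7: node(7,0) S=52.8983 payoff=69.2917 vs cont=68.4434 → 69.2917 [stop]  node(7,1) S=66.6857 payoff=55.5043 vs cont=54.6560 → 55.5043 [stop]  node(7,2) S=84.0667 payoff=38.1233 vs cont=37.2751 → 38.1233 [stop]  node(7,3) S=105.9778 payoff=16.2122 vs cont=15.3640 → 16.2122 [stop]  node(7,4) S=133.5998 payoff=0.0000 vs cont=1.5851 → 1.5851 [wait]  node(7,5) S=168.4213 payoff=0.0000 vs cont=0.0000 → 0.0000 [wait]  node(7,6) S=212.3185 payoff=0.0000 vs cont=0.0000 → 0.0000 [wait]  node(7,7) S=267.6572 payoff=0.0000 vs cont=0.0000 → 0.0000 [wait]  ⇒ S*(7)=105.9778
t_6: node(6,0) S=59.3933 payoff=62.7967 vs cont=61.9485 → 62.7967 [stop]  node(6,1) S=74.8736 payoff=47.3164 vs cont=46.4682 → 47.3164 [stop]  node(6,2) S=94.3886 payoff=27.8014 vs cont=26.9532 → 27.8014 [stop]  node(6,3) S=118.9900 payoff=3.2000 vs cont=8.8195 → 8.8195 [wait]  node(6,4) S=150.0035 payoff=0.0000 vs cont=0.7852 → 0.7852 [wait]  node(6,5) S=189.1004 payoff=0.0000 vs cont=0.0000 → 0.0000 [wait]  node(6,6) S=238.3874 payoff=0.0000 vs cont=0.0000 → 0.0000 [wait]  ⇒ S*(6)=94.3886
t_5: node(5,0) S=66.6857 payoff=55.5043 vs cont=54.6560 → 55.5043 [stop]  node(5,1) S=84.0667 payoff=38.1233 vs cont=37.2751 → 38.1233 [stop]  node(5,2) S=105.9778 payoff=16.2122 vs cont=18.1609 → 18.1609 [wait]  node(5,3) S=133.5998 payoff=0.0000 vs cont=4.7595 → 4.7595 [wait]  node(5,4) S=168.4213 payoff=0.0000 vs cont=0.3889 → 0.3889 [wait]  node(5,5) S=212.3185 payoff=0.0000 vs cont=0.0000 → 0.0000 [wait]  ⇒ S*(5)=84.0667
t_4: node(4,0) S=74.8736 payoff=47.3164 vs cont=46.4682 → 47.3164 [stop]  node(4,1) S=94.3886 payoff=27.8014 vs cont=27.9231 → 27.9231 [wait]  node(4,2) S=118.9900 payoff=3.2000 vs cont=11.3648 → 11.3648 [wait]  node(4,3) S=150.0035 payoff=0.0000 vs cont=2.5512 → 2.5512 [wait]  node(4,4) S=189.1004 payoff=0.0000 vs cont=0.1927 → 0.1927 [wait]  ⇒ S*(4)=74.8736
t_3: node(3,0) S=84.0667 payoff=38.1233 vs cont=37.3356 → 38.1233 [stop]  node(3,1) S=105.9778 payoff=16.2122 vs cont=19.4880 → 19.4880 [wait]  node(3,2) S=133.5998 payoff=0.0000 vs cont=6.8992 → 6.8992 [wait]  node(3,3) S=168.4213 payoff=0.0000 vs cont=1.3596 → 1.3596 [wait]  ⇒ S*(3)=84.0667
t_2: node(2,0) S=94.3886 payoff=27.8014 vs cont=28.5836 → 28.5836 [wait]  node(2,1) S=118.9900 payoff=3.2000 vs cont=13.0871 → 13.0871 [wait]  node(2,2) S=150.0035 payoff=0.0000 vs cont=4.0942 → 4.0942 [wait]  ⇒ S*(2)=-
t_1: node(1,0) S=105.9778 payoff=16.2122 vs cont=20.6724 → 20.6724 [wait]  node(1,1) S=133.5998 payoff=0.0000 vs cont=8.5204 → 8.5204 [wait]  ⇒ S*(1)=-
t_0: node(0,0) S=118.9900 payoff=3.2000 vs cont=14.4806 → 14.4806 [wait]  ⇒ S*(0)=-

price = 14.4806
boundary = - - - 84.0667 74.8736 84.0667 94.3886 105.9778
tree:
14.4806
20.6724 8.5204
28.5836 13.0871 4.0942
38.1233 19.4880 6.8992 1.3596
47.3164 27.9231 11.3648 2.5512 0.1927
55.5043 38.1233 18.1609 4.7595 0.3889 0.0000
62.7967 47.3164 27.8014 8.8195 0.7852 0.0000 0.0000
69.2917 55.5043 38.1233 16.2122 1.5851 0.0000 0.0000 0.0000
75.0764 62.7967 47.3164 27.8014 3.2000 0.0000 0.0000 0.0000 0.0000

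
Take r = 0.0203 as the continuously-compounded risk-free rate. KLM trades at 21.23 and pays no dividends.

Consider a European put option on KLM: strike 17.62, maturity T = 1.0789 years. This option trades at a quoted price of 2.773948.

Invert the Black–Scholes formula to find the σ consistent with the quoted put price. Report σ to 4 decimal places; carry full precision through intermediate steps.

At σ = 0.5738 the Black–Scholes value reproduces the quote:
σ√T = 0.5738·√1.0789 = 0.596007
d₁ = (ln(S/K) + (r+σ²/2)T) / (σ√T) = (ln(21.23/17.62) + (0.0203+0.5738²/2)·1.0789) / 0.596007 = (0.186381 + 0.199514) / 0.596007 = 0.647466
d₂ = d₁ − σ√T = 0.647466 − 0.596007 = 0.051460
e^{−rT} = 0.978336
N(−d₁) = 0.258665,  N(−d₂) = 0.479480
V = K·e^{−rT}·N(−d₂) − S·N(−d₁) = 8.265407 − 5.491459 = 2.773948 (matching the quote); vega is positive throughout, so no other σ reproduces this price

sigma = 0.5738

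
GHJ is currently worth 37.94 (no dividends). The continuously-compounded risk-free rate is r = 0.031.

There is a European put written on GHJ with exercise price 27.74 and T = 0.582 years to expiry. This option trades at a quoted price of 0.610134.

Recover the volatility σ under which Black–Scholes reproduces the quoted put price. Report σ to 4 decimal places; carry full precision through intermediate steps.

sigma = 0.3852

At σ = 0.3852 the Black–Scholes value reproduces the quote:
σ√T = 0.3852·√0.582 = 0.293865
d₁ = (ln(S/K) + (r+σ²/2)T) / (σ√T) = (ln(37.94/27.74) + (0.031+0.3852²/2)·0.582) / 0.293865 = (0.313131 + 0.061220) / 0.293865 = 1.273887
d₂ = d₁ − σ√T = 1.273887 − 0.293865 = 0.980022
e^{−rT} = 0.982120
N(−d₁) = 0.101352,  N(−d₂) = 0.163538
V = K·e^{−rT}·N(−d₂) − S·N(−d₁) = 4.455416 − 3.845282 = 0.610134 (matching the quote); vega is positive throughout, so no other σ reproduces this price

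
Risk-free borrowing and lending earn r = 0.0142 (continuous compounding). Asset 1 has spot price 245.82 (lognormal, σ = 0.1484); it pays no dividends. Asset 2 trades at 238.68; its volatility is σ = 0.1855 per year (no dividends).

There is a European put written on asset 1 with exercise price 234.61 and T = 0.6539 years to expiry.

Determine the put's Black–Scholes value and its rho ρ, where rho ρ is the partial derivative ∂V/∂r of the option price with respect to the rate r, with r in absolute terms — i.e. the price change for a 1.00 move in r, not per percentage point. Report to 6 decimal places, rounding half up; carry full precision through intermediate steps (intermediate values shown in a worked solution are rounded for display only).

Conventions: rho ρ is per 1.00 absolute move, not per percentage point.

price = 5.972194
ρ = -52.020017

σ√T = 0.1484·√0.6539 = 0.120002
d₁ = (ln(S/K) + (r+σ²/2)T) / (σ√T) = (ln(245.82/234.61) + (0.0142+0.1484²/2)·0.6539) / 0.120002 = (0.046675 + 0.016486) / 0.120002 = 0.526329
d₂ = d₁ − σ√T = 0.526329 − 0.120002 = 0.406326
e^{−rT} = 0.990758
N(−d₁) = 0.299330,  N(−d₂) = 0.342251
Put price V = K·e^{−rT}·N(−d₂) − S·N(−d₁) = 79.553475 − 73.581281 = 5.972194
ρ = −K·T·e^{−rT}·N(−d₂) = -52.020017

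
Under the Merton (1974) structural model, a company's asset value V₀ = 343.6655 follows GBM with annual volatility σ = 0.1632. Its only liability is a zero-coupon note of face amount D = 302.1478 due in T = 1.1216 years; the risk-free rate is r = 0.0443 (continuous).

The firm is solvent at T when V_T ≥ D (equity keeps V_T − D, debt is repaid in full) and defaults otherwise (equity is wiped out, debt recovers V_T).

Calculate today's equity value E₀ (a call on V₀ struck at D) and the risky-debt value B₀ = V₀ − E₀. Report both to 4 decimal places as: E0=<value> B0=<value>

E0=60.4073 B0=283.2582

With assets at 343.6655 and a single debt payment of 302.1478 at 1.1216 years:
d₁ = [ln(V₀/D) + (r + σ²/2)T] / (σ√T)
   = [ln(343.6655/302.1478) + (0.0443 + 0.5·0.1632²)·1.1216] / (0.1632·√1.1216)
   = [0.128752 + 0.064623] / 0.172838 = 1.118827
d₂ = d₁ − σ√T = 1.118827 − 0.172838 = 0.945989
N(d₁) = 0.868393,  N(d₂) = 0.827923,  e^(−rT) = 0.951527
E₀ = V₀·N(d₁) − D·e^(−rT)·N(d₂)
   = 343.6655·0.868393 − 302.1478·0.951527·0.827923 = 60.407325
B₀ = V₀ − E₀ = 343.6655 − 60.407325 = 283.258175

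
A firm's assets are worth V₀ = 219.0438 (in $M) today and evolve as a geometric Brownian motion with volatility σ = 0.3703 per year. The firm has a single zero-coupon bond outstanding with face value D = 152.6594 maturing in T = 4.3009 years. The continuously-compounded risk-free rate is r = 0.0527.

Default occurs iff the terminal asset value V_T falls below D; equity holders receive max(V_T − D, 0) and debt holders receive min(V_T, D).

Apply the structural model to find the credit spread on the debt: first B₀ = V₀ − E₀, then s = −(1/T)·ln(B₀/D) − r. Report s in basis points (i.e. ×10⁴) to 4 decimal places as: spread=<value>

With assets at 219.0438 and a single debt payment of 152.6594 at 4.3009 years:
d₁ = [ln(V₀/D) + (r + σ²/2)T] / (σ√T)
   = [ln(219.0438/152.6594) + (0.0527 + 0.5·0.3703²)·4.3009] / (0.3703·√4.3009)
   = [0.361062 + 0.521532] / 0.767951 = 1.149285
d₂ = d₁ − σ√T = 1.149285 − 0.767951 = 0.381334
N(d₁) = 0.874781,  N(d₂) = 0.648522,  e^(−rT) = 0.797194
E₀ = V₀·N(d₁) − D·e^(−rT)·N(d₂)
   = 219.0438·0.874781 − 152.6594·0.797194·0.648522 = 112.690692
B₀ = V₀ − E₀ = 219.0438 − 112.690692 = 106.353108
spread = −(1/T)·ln(B₀/D) − r = −(1/4.3009)·ln(106.353108/152.6594) − 0.0527 = 0.03133928
in basis points: 0.03133928 × 10⁴ = 313.3928 bp

spread=313.3928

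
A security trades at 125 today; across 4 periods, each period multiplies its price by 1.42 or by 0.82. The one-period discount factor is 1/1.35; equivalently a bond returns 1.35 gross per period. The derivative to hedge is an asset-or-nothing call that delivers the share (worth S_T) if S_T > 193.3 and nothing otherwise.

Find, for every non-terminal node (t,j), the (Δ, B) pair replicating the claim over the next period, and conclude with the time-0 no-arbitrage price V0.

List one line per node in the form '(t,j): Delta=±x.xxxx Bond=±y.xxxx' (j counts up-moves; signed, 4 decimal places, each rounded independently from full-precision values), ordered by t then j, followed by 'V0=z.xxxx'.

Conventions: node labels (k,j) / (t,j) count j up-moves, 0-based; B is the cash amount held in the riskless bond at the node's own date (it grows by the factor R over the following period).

No-arbitrage ⇒ martingale measure with p* = (R−d)/(u−d) = 0.8833.
Payoffs at expiry: V(4,0)=0.0000, V(4,1)=0.0000, V(4,2)=0.0000, V(4,3)=293.4870, V(4,4)=508.2336
Node (3,0) S=68.9210: V=(p*·0.0000+(1−p*)·0.0000)/1.35=0.0000; Δ=(0.0000−0.0000)/(97.8678−56.5152)=0.0000; B=V−Δ·S=0.0000
Node (3,1) S=119.3510: V=(p*·0.0000+(1−p*)·0.0000)/1.35=0.0000; Δ=(0.0000−0.0000)/(169.4784−97.8678)=0.0000; B=V−Δ·S=0.0000
Node (3,2) S=206.6810: V=(p*·293.4870+(1−p*)·0.0000)/1.35=192.0347; Δ=(293.4870−0.0000)/(293.4870−169.4784)=2.3667; B=V−Δ·S=-297.1103
Node (3,3) S=357.9110: V=(p*·508.2336+(1−p*)·293.4870)/1.35=357.9110; Δ=(508.2336−293.4870)/(508.2336−293.4870)=1.0000; B=V−Δ·S=0.0000
Node (2,0) S=84.0500: V=(p*·0.0000+(1−p*)·0.0000)/1.35=0.0000; Δ=(0.0000−0.0000)/(119.3510−68.9210)=0.0000; B=V−Δ·S=0.0000
Node (2,1) S=145.5500: V=(p*·192.0347+(1−p*)·0.0000)/1.35=125.6523; Δ=(192.0347−0.0000)/(206.6810−119.3510)=2.1990; B=V−Δ·S=-194.4055
Node (2,2) S=252.0500: V=(p*·357.9110+(1−p*)·192.0347)/1.35=250.7843; Δ=(357.9110−192.0347)/(357.9110−206.6810)=1.0968; B=V−Δ·S=-25.6762
Node (1,0) S=102.5000: V=(p*·125.6523+(1−p*)·0.0000)/1.35=82.2170; Δ=(125.6523−0.0000)/(145.5500−84.0500)=2.0431; B=V−Δ·S=-127.2036
Node (1,1) S=177.5000: V=(p*·250.7843+(1−p*)·125.6523)/1.35=174.9523; Δ=(250.7843−125.6523)/(252.0500−145.5500)=1.1749; B=V−Δ·S=-33.6010
Node (0,0) S=125.0000: V=(p*·174.9523+(1−p*)·82.2170)/1.35=121.5801; Δ=(174.9523−82.2170)/(177.5000−102.5000)=1.2365; B=V−Δ·S=-32.9787
Sanity check at the root: Δ(0,0)·S0 + B(0,0) reproduces V0 = 121.5801.

(0,0): Delta=1.2365 Bond=-32.9787
(1,0): Delta=2.0431 Bond=-127.2036
(1,1): Delta=1.1749 Bond=-33.6010
(2,0): Delta=0.0000 Bond=0.0000
(2,1): Delta=2.1990 Bond=-194.4055
(2,2): Delta=1.0968 Bond=-25.6762
(3,0): Delta=0.0000 Bond=0.0000
(3,1): Delta=0.0000 Bond=0.0000
(3,2): Delta=2.3667 Bond=-297.1103
(3,3): Delta=1.0000 Bond=0.0000
V0=121.5801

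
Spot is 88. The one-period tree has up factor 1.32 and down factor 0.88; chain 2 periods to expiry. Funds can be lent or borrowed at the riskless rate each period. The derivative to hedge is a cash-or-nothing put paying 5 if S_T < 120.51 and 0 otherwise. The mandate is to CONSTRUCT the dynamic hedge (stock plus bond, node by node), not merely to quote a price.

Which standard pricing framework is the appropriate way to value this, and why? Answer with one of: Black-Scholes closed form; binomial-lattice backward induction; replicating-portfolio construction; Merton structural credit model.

Key observation: the deliverable is the dynamic trading strategy on the 2-step tree (spot 88, moves 1.32 and 0.88), so the valuation must go through the node-by-node replicating-portfolio solve.

framework: replicating-portfolio construction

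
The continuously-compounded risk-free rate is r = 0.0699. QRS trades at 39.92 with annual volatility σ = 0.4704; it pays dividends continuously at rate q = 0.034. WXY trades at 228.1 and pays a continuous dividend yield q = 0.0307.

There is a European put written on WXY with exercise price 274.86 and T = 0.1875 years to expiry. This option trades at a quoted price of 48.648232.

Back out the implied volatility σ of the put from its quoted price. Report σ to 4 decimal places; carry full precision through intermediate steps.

sigma = 0.4313

At σ = 0.4313 the Black–Scholes value reproduces the quote:
σ√T = 0.4313·√0.1875 = 0.186758
d₁ = (ln(S/K) + (r−q+σ²/2)T) / (σ√T) = (ln(228.1/274.86) + (0.0699−0.0307+0.4313²/2)·0.1875) / 0.186758 = (-0.186478 + 0.024789) / 0.186758 = -0.865763
d₂ = d₁ − σ√T = -0.865763 − 0.186758 = -1.052521
e^{−rT} = 0.986979
e^{−qT} = 0.994260
N(−d₁) = 0.806690,  N(−d₂) = 0.853720
V = K·e^{−rT}·N(−d₂) − S·e^{−qT}·N(−d₁) = 231.598032 − 182.949800 = 48.648232 (matching the quote); vega is positive throughout, so no other σ reproduces this price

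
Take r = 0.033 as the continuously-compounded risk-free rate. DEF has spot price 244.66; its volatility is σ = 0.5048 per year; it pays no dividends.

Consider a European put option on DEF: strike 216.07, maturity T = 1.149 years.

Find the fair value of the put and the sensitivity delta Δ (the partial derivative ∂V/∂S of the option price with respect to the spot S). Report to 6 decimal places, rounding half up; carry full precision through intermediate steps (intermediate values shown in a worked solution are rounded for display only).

price = 32.051032
Δ = -0.284244

σ√T = 0.5048·√1.149 = 0.541102
d₁ = (ln(S/K) + (r+σ²/2)T) / (σ√T) = (ln(244.66/216.07) + (0.033+0.5048²/2)·1.149) / 0.541102 = (0.124267 + 0.184313) / 0.541102 = 0.570280
d₂ = d₁ − σ√T = 0.570280 − 0.541102 = 0.029178
e^{−rT} = 0.962793
N(−d₁) = 0.284244,  N(−d₂) = 0.488361
Put price V = K·e^{−rT}·N(−d₂) − S·N(−d₁) = 101.594131 − 69.543099 = 32.051032
Δ = −N(−d₁) = -0.284244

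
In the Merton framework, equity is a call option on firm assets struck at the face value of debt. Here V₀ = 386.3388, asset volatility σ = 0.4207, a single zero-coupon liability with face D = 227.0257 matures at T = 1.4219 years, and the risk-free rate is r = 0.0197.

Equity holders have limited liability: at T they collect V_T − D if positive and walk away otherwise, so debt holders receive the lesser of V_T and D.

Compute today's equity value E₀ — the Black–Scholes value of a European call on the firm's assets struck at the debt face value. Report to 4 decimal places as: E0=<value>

E0=175.1310

Work the structural quantities from V₀ = 386.3388 against face 227.0257:
d₁ = [ln(V₀/D) + (r + σ²/2)T] / (σ√T)
   = [ln(386.3388/227.0257) + (0.0197 + 0.5·0.4207²)·1.4219] / (0.4207·√1.4219)
   = [0.531651 + 0.153841] / 0.501657 = 1.366457
d₂ = d₁ − σ√T = 1.366457 − 0.501657 = 0.864800
N(d₁) = 0.914102,  N(d₂) = 0.806426,  e^(−rT) = 0.972377
E₀ = V₀·N(d₁) − D·e^(−rT)·N(d₂)
   = 386.3388·0.914102 − 227.0257·0.972377·0.806426 = 175.130957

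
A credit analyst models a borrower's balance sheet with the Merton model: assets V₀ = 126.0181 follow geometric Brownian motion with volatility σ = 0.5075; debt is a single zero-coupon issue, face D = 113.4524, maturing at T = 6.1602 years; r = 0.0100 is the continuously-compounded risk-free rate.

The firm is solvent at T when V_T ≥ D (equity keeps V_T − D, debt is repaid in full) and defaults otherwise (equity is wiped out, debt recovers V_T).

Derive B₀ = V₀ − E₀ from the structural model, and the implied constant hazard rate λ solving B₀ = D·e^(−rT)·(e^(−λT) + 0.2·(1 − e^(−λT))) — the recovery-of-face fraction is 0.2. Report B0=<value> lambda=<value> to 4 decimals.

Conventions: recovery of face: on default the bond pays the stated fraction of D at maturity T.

Work the structural quantities from V₀ = 126.0181 against face 113.4524:
d₁ = [ln(V₀/D) + (r + σ²/2)T] / (σ√T)
   = [ln(126.0181/113.4524) + (0.0100 + 0.5·0.5075²)·6.1602] / (0.5075·√6.1602)
   = [0.105042 + 0.854901] / 1.259602 = 0.762100
d₂ = d₁ − σ√T = 0.762100 − 1.259602 = -0.497502
N(d₁) = 0.777000,  N(d₂) = 0.309418,  e^(−rT) = 0.940257
E₀ = V₀·N(d₁) − D·e^(−rT)·N(d₂)
   = 126.0181·0.777000 − 113.4524·0.940257·0.309418 = 64.909119
B₀ = V₀ − E₀ = 126.0181 − 64.909119 = 61.108981
e^(−λT) = (B₀·e^(rT)/D − 0.2)/(1 − 0.2) = (61.1090·1.063539/113.4524 − 0.2)/0.8 = 0.46606906
λ = −ln(0.46606906)/6.1602 = 0.123928

B0=61.1090 lambda=0.1239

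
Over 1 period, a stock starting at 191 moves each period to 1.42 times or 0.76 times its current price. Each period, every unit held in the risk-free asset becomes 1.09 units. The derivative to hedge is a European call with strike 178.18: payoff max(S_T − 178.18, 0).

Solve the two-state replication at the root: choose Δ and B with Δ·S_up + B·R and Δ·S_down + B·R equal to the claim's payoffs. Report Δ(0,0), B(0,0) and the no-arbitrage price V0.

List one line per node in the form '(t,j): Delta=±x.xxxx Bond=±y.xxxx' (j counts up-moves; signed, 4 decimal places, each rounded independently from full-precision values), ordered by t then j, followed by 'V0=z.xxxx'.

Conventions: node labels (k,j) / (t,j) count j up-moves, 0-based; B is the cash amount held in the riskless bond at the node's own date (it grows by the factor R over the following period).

(0,0): Delta=0.7381 Bond=-98.2908
V0=42.6789

Arbitrage-free pricing uses the up-move probability p* = (R−d)/(u−d) = 0.5000, discounting each step at R = 1.09.
Terminal payoffs: V(1,0)=0.0000, V(1,1)=93.0400
  t=0,j=0: stock 191.0000 → up 271.2200 (V=93.0400), down 145.1600 (V=0.0000). Price 42.6789; hedge Δ=0.7381, bond B=-98.2908.
As a check, the time-0 holding Δ(0,0)·S0 + B(0,0) comes to 42.6789 — exactly V0.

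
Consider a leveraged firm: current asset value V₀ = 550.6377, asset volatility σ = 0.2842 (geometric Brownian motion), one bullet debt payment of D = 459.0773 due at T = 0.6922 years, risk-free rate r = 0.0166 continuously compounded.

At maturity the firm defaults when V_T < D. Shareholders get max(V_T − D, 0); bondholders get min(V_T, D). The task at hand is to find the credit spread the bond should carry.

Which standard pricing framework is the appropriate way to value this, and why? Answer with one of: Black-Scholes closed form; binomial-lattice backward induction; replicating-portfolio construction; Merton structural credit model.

framework: Merton structural credit model

Key observation: assets follow a GBM and default happens iff V_T < 459.0773; valuing claims on that split (equity as a call, risky debt as the residual) is the structural model's definition.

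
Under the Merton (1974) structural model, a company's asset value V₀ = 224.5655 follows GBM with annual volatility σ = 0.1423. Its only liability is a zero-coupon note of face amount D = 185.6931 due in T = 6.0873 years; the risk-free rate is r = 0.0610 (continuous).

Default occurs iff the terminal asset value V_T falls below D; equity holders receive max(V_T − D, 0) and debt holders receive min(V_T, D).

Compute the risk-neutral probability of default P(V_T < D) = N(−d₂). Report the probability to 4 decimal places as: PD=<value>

Work the structural quantities from V₀ = 224.5655 against face 185.6931:
d₁ = [ln(V₀/D) + (r + σ²/2)T] / (σ√T)
   = [ln(224.5655/185.6931) + (0.0610 + 0.5·0.1423²)·6.0873] / (0.1423·√6.0873)
   = [0.190072 + 0.432957] / 0.351089 = 1.774562
d₂ = d₁ − σ√T = 1.774562 − 0.351089 = 1.423473
risk-neutral PD = N(−d₂) = N(-1.423473) = 0.077300

PD=0.0773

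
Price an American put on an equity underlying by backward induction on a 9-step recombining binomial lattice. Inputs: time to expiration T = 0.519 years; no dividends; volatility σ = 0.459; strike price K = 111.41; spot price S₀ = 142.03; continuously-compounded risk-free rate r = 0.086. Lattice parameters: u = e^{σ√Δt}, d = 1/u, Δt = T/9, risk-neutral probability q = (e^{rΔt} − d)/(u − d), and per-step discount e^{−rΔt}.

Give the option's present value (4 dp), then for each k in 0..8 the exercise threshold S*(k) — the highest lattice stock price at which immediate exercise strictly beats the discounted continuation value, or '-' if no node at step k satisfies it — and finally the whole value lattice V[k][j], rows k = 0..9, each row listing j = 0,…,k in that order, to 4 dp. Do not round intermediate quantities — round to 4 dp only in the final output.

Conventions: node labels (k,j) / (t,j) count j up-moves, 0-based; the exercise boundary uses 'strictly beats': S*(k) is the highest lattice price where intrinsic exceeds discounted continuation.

price = 4.6751
boundary = - - - - - 81.8526 73.3099 81.8526 91.3907
tree:
4.6751
7.1496 2.1974
10.6797 3.6197 0.7683
15.5190 5.8496 1.3810 0.1509
21.8305 9.2354 2.4538 0.3003 0.0000
29.5574 14.1660 4.2974 0.5975 0.0000 0.0000
38.1001 20.9504 7.3863 1.1890 0.0000 0.0000 0.0000
45.7512 29.5574 12.3793 2.3661 0.0000 0.0000 0.0000 0.0000
52.6037 38.1001 20.0193 4.7085 0.0000 0.0000 0.0000 0.0000 0.0000
58.7411 45.7512 29.5574 9.3698 0.0000 0.0000 0.0000 0.0000 0.0000 0.0000

params: Δt=0.05767 u=1.11653 d=0.89563 q=0.49498 e^(-rΔt)=0.99505
t_9 payoffs: 58.7411 45.7512 29.5574 9.3698 0.0000 0.0000 0.0000 0.0000 0.0000 0.0000
t_8: node(8,0) S=58.8063 payoff=52.6037 vs cont=52.0526 → 52.6037 [stop]  node(8,1) S=73.3099 payoff=38.1001 vs cont=37.5489 → 38.1001 [stop]  node(8,2) S=91.3907 payoff=20.0193 vs cont=19.4682 → 20.0193 [stop]  node(8,3) S=113.9308 payoff=0.0000 vs cont=4.7085 → 4.7085 [wait]  node(8,4) S=142.0300 payoff=0.0000 vs cont=0.0000 → 0.0000 [wait]  node(8,5) S=177.0595 payoff=0.0000 vs cont=0.0000 → 0.0000 [wait]  node(8,6) S=220.7285 payoff=0.0000 vs cont=0.0000 → 0.0000 [wait]  node(8,7) S=275.1677 payoff=0.0000 vs cont=0.0000 → 0.0000 [wait]  node(8,8) S=343.0335 payoff=0.0000 vs cont=0.0000 → 0.0000 [wait]  ⇒ S*(8)=91.3907
t_7: node(7,0) S=65.6588 payoff=45.7512 vs cont=45.2000 → 45.7512 [stop]  node(7,1) S=81.8526 payoff=29.5574 vs cont=29.0063 → 29.5574 [stop]  node(7,2) S=102.0402 payoff=9.3698 vs cont=12.3793 → 12.3793 [wait]  node(7,3) S=127.2069 payoff=0.0000 vs cont=2.3661 → 2.3661 [wait]  node(7,4) S=158.5804 payoff=0.0000 vs cont=0.0000 → 0.0000 [wait]  node(7,5) S=197.6918 payoff=0.0000 vs cont=0.0000 → 0.0000 [wait]  node(7,6) S=246.4495 payoff=0.0000 vs cont=0.0000 → 0.0000 [wait]  node(7,7) S=307.2324 payoff=0.0000 vs cont=0.0000 → 0.0000 [wait]  ⇒ S*(7)=81.8526
t_6: node(6,0) S=73.3099 payoff=38.1001 vs cont=37.5489 → 38.1001 [stop]  node(6,1) S=91.3907 payoff=20.0193 vs cont=20.9504 → 20.9504 [wait]  node(6,2) S=113.9308 payoff=0.0000 vs cont=7.3863 → 7.3863 [wait]  node(6,3) S=142.0300 payoff=0.0000 vs cont=1.1890 → 1.1890 [wait]  node(6,4) S=177.0595 payoff=0.0000 vs cont=0.0000 → 0.0000 [wait]  node(6,5) S=220.7285 payoff=0.0000 vs cont=0.0000 → 0.0000 [wait]  node(6,6) S=275.1677 payoff=0.0000 vs cont=0.0000 → 0.0000 [wait]  ⇒ S*(6)=73.3099
t_5: node(5,0) S=81.8526 payoff=29.5574 vs cont=29.4649 → 29.5574 [stop]  node(5,1) S=102.0402 payoff=9.3698 vs cont=14.1660 → 14.1660 [wait]  node(5,2) S=127.2069 payoff=0.0000 vs cont=4.2974 → 4.2974 [wait]  node(5,3) S=158.5804 payoff=0.0000 vs cont=0.5975 → 0.5975 [wait]  node(5,4) S=197.6918 payoff=0.0000 vs cont=0.0000 → 0.0000 [wait]  node(5,5) S=246.4495 payoff=0.0000 vs cont=0.0000 → 0.0000 [wait]  ⇒ S*(5)=81.8526
t_4: node(4,0) S=91.3907 payoff=20.0193 vs cont=21.8305 → 21.8305 [wait]  node(4,1) S=113.9308 payoff=0.0000 vs cont=9.2354 → 9.2354 [wait]  node(4,2) S=142.0300 payoff=0.0000 vs cont=2.4538 → 2.4538 [wait]  node(4,3) S=177.0595 payoff=0.0000 vs cont=0.3003 → 0.3003 [wait]  node(4,4) S=220.7285 payoff=0.0000 vs cont=0.0000 → 0.0000 [wait]  ⇒ S*(4)=-
t_3: node(3,0) S=102.0402 payoff=9.3698 vs cont=15.5190 → 15.5190 [wait]  node(3,1) S=127.2069 payoff=0.0000 vs cont=5.8496 → 5.8496 [wait]  node(3,2) S=158.5804 payoff=0.0000 vs cont=1.3810 → 1.3810 [wait]  node(3,3) S=197.6918 payoff=0.0000 vs cont=0.1509 → 0.1509 [wait]  ⇒ S*(3)=-
t_2: node(2,0) S=113.9308 payoff=0.0000 vs cont=10.6797 → 10.6797 [wait]  node(2,1) S=142.0300 payoff=0.0000 vs cont=3.6197 → 3.6197 [wait]  node(2,2) S=177.0595 payoff=0.0000 vs cont=0.7683 → 0.7683 [wait]  ⇒ S*(2)=-
t_1: node(1,0) S=127.2069 payoff=0.0000 vs cont=7.1496 → 7.1496 [wait]  node(1,1) S=158.5804 payoff=0.0000 vs cont=2.1974 → 2.1974 [wait]  ⇒ S*(1)=-
t_0: node(0,0) S=142.0300 payoff=0.0000 vs cont=4.6751 → 4.6751 [wait]  ⇒ S*(0)=-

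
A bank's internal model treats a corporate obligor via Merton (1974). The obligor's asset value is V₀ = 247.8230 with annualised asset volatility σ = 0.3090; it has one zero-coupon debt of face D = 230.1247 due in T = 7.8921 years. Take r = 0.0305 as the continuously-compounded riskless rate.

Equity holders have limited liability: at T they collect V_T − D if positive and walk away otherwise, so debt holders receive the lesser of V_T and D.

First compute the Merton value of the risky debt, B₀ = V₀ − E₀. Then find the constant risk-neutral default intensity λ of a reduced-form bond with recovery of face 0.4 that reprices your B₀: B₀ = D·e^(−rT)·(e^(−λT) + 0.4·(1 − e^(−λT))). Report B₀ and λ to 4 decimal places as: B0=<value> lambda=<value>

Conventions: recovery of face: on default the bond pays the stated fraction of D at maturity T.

Apply the equity-as-call identities (strike 230.1247, horizon 7.8921 years):
d₁ = [ln(V₀/D) + (r + σ²/2)T] / (σ√T)
   = [ln(247.8230/230.1247) + (0.0305 + 0.5·0.3090²)·7.8921] / (0.3090·√7.8921)
   = [0.074093 + 0.617482] / 0.868070 = 0.796681
d₂ = d₁ − σ√T = 0.796681 − 0.868070 = -0.071389
N(d₁) = 0.787182,  N(d₂) = 0.471544,  e^(−rT) = 0.786070
E₀ = V₀·N(d₁) − D·e^(−rT)·N(d₂)
   = 247.8230·0.787182 − 230.1247·0.786070·0.471544 = 109.782182
B₀ = V₀ − E₀ = 247.8230 − 109.782182 = 138.040818
e^(−λT) = (B₀·e^(rT)/D − 0.4)/(1 − 0.4) = (138.0408·1.272151/230.1247 − 0.4)/0.6 = 0.60517074
λ = −ln(0.60517074)/7.8921 = 0.063639

B0=138.0408 lambda=0.0636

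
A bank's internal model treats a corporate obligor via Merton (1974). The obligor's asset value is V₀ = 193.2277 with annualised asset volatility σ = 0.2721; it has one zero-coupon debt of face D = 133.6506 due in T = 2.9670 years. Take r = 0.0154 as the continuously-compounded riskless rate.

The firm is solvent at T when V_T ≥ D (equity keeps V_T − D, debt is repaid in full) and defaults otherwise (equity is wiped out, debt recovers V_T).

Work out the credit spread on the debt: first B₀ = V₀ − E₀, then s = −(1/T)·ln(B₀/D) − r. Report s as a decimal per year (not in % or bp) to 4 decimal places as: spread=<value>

spread=0.0204

Work the structural quantities from V₀ = 193.2277 against face 133.6506:
d₁ = [ln(V₀/D) + (r + σ²/2)T] / (σ√T)
   = [ln(193.2277/133.6506) + (0.0154 + 0.5·0.2721²)·2.9670] / (0.2721·√2.9670)
   = [0.368640 + 0.155528] / 0.468692 = 1.118364
d₂ = d₁ − σ√T = 1.118364 − 0.468692 = 0.649673
N(d₁) = 0.868294,  N(d₂) = 0.742048,  e^(−rT) = 0.955336
E₀ = V₀·N(d₁) − D·e^(−rT)·N(d₂)
   = 193.2277·0.868294 − 133.6506·0.955336·0.742048 = 73.032856
B₀ = V₀ − E₀ = 193.2277 − 73.032856 = 120.194844
spread = −(1/T)·ln(B₀/D) − r = −(1/2.9670)·ln(120.194844/133.6506) − 0.0154 = 0.02036502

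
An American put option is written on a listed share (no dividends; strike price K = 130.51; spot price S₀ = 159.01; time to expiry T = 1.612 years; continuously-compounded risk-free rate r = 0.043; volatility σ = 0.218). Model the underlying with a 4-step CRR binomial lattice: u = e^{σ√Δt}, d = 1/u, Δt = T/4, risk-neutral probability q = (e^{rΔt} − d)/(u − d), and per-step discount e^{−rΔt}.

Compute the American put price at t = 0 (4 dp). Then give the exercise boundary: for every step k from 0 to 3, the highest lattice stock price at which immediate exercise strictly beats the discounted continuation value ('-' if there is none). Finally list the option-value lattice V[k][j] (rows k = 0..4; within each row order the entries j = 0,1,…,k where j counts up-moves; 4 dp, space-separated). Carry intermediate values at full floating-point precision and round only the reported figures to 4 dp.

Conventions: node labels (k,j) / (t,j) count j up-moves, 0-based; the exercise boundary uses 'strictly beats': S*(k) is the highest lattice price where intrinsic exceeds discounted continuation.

Δt=0.40300, u=1.14842, d=0.87076, q=0.52841, disc=e^(-rΔt)=0.98282
k=4 terminal: V=max(K-S,0) → 39.0957 9.9456 0.0000 0.0000 0.0000
k=3: j=0 S=104.9824 intr=25.5276 cont=23.2854 V=25.5276[EX]; j=1 S=138.4592 intr=0.0000 cont=4.6096 V=4.6096[hold]; j=2 S=182.6110 intr=0.0000 cont=0.0000 V=0.0000[hold]; j=3 S=240.8420 intr=0.0000 cont=0.0000 V=0.0000[hold]  S*(3)=104.9824
k=2: j=0 S=120.5644 intr=9.9456 cont=14.2257 V=14.2257[hold]; j=1 S=159.0100 intr=0.0000 cont=2.1365 V=2.1365[hold]; j=2 S=209.7151 intr=0.0000 cont=0.0000 V=0.0000[hold]  S*(2)=-
k=1: j=0 S=138.4592 intr=0.0000 cont=7.7030 V=7.7030[hold]; j=1 S=182.6110 intr=0.0000 cont=0.9902 V=0.9902[hold]  S*(1)=-
k=0: j=0 S=159.0100 intr=0.0000 cont=4.0845 V=4.0845[hold]  S*(0)=-

price = 4.0845
boundary = - - - 104.9824
tree:
4.0845
7.7030 0.9902
14.2257 2.1365 0.0000
25.5276 4.6096 0.0000 0.0000
39.0957 9.9456 0.0000 0.0000 0.0000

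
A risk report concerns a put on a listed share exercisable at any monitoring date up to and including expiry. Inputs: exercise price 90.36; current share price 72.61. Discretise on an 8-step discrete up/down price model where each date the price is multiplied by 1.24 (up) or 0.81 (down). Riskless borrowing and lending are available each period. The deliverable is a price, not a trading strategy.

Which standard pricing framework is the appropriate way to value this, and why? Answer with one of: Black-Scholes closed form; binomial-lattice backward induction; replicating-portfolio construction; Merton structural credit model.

Key observation: an American put (K = 90.36, S₀ = 72.61) on a 8-date tree has no closed form — the optimal stopping decision is embedded and must be resolved recursively from expiry.

framework: binomial-lattice backward induction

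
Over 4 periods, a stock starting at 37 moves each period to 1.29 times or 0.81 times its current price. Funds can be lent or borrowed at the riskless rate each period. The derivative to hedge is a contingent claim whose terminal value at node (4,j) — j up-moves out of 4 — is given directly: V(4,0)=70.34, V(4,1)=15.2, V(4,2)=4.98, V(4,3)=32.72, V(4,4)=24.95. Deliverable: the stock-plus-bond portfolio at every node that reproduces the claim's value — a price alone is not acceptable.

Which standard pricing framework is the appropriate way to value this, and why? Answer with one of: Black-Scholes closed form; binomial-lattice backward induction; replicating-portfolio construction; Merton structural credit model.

Key observation: since the answer must list Δ and B at each node of the 1.29/0.81 lattice on 37, the replicating-portfolio method — solving the two-state system at every node — is the one that applies.

framework: replicating-portfolio construction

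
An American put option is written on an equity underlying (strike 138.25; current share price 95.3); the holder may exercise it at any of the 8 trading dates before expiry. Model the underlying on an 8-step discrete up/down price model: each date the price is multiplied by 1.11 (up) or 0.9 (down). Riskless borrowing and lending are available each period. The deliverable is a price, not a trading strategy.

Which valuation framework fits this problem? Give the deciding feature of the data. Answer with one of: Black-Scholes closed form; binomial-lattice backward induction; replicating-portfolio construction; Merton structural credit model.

Key observation: early exercise of the strike-138.25 put must be checked at each of the 8 dates (spot 95.3), which forces a node-by-node comparison of intrinsic and continuation value backward from expiry.

framework: binomial-lattice backward induction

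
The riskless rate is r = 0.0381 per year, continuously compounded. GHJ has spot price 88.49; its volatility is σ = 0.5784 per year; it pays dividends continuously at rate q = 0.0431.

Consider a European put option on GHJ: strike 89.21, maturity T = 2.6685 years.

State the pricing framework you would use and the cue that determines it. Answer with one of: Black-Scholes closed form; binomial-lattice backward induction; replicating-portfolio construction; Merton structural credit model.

framework: Black-Scholes closed form

Key observation: everything needed for the exact continuous-time valuation of the European put on GHJ (strike 89.21) is given, and no feature rules the closed form out.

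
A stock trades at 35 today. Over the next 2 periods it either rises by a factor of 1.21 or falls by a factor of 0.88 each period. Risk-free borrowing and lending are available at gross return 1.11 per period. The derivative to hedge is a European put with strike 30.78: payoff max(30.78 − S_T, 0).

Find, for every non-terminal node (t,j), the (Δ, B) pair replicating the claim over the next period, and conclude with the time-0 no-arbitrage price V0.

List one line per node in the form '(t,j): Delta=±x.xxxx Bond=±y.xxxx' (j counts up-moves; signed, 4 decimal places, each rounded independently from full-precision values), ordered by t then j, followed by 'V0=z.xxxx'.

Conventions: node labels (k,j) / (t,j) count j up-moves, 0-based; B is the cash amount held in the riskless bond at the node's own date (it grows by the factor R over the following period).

Since d<R<u, set p* = (R−d)/(u−d) = 0.6970; price each node as the discounted p*-expectation of its children.
Expiry values: V(2,0)=3.6760, V(2,1)=0.0000, V(2,2)=0.0000
(1,0): S=30.8000. Δ = (V_up−V_dn)/(S_up−S_dn) = (0.0000−3.6760)/(37.2680−27.1040) = -0.3617. V = [p*·0.0000 + (1−p*)·3.6760]/1.11 = 1.0035. B = V − Δ·S = 12.1429.
(1,1): S=42.3500. Δ = (V_up−V_dn)/(S_up−S_dn) = (0.0000−0.0000)/(51.2435−37.2680) = 0.0000. V = [p*·0.0000 + (1−p*)·0.0000]/1.11 = 0.0000. B = V − Δ·S = 0.0000.
(0,0): S=35.0000. Δ = (V_up−V_dn)/(S_up−S_dn) = (0.0000−1.0035)/(42.3500−30.8000) = -0.0869. V = [p*·0.0000 + (1−p*)·1.0035]/1.11 = 0.2740. B = V − Δ·S = 3.3150.
Sanity check at the root: Δ(0,0)·S0 + B(0,0) reproduces V0 = 0.2740.

(0,0): Delta=-0.0869 Bond=3.3150
(1,0): Delta=-0.3617 Bond=12.1429
(1,1): Delta=0.0000 Bond=0.0000
V0=0.2740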